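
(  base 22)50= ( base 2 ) 1101110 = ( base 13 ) 86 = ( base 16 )6e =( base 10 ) 110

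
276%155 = 121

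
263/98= 263/98 = 2.68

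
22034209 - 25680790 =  - 3646581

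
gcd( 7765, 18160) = 5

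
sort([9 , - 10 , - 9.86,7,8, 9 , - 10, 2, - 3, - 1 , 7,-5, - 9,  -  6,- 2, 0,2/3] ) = [ - 10, -10, - 9.86, - 9, - 6, - 5, - 3 , - 2 , - 1, 0 , 2/3 , 2,7,7,8,9 , 9] 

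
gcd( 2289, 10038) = 21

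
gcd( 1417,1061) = 1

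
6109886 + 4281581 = 10391467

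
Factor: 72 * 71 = 5112 = 2^3*3^2*71^1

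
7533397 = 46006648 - 38473251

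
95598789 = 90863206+4735583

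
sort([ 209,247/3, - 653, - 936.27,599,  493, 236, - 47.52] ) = [ - 936.27, - 653, - 47.52,247/3, 209,236,493,599]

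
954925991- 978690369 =- 23764378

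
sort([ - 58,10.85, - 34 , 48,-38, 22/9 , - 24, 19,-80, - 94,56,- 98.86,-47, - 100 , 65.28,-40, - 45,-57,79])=[-100, - 98.86, - 94, - 80, - 58 , - 57, - 47, - 45, - 40, - 38, - 34 , - 24, 22/9, 10.85,  19, 48, 56,65.28, 79]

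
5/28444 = 5/28444= 0.00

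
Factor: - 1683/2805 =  - 3^1*5^( - 1) = - 3/5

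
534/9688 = 267/4844 = 0.06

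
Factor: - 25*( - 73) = 1825 = 5^2*73^1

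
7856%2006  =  1838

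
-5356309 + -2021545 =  - 7377854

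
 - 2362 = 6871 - 9233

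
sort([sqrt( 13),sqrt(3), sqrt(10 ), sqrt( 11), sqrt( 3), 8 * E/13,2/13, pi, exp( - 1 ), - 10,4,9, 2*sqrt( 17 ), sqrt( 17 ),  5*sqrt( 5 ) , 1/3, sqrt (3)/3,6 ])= [ - 10,2/13, 1/3, exp( - 1 ),  sqrt(3 ) /3, 8*E/13 , sqrt( 3), sqrt( 3), pi,sqrt(10), sqrt( 11), sqrt( 13), 4,sqrt(17 ), 6,2*sqrt(17), 9,5*sqrt( 5) ]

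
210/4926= 35/821 = 0.04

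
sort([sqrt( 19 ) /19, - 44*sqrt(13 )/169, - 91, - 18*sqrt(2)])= [ - 91,  -  18*sqrt(2),-44 * sqrt( 13)/169, sqrt(19 )/19 ] 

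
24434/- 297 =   -  24434/297=- 82.27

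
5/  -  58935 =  - 1/11787 = -  0.00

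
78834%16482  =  12906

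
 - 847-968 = -1815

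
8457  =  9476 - 1019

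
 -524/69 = -524/69  =  - 7.59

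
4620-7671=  - 3051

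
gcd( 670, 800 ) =10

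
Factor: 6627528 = 2^3*3^3*61^1*503^1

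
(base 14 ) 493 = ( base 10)913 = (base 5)12123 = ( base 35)q3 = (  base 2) 1110010001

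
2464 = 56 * 44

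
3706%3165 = 541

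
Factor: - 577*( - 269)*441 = 3^2*7^2*269^1 *577^1 = 68448933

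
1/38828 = 1/38828 = 0.00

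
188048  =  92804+95244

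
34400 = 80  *430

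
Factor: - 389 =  - 389^1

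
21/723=7/241 = 0.03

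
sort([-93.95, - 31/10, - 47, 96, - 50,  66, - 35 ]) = [ - 93.95 , - 50, - 47 , - 35,-31/10,66,  96]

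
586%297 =289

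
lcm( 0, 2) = 0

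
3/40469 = 3/40469 = 0.00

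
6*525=3150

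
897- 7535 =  - 6638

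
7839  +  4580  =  12419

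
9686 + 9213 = 18899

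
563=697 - 134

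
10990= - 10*( - 1099)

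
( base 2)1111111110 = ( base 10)1022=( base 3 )1101212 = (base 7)2660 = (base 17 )392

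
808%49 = 24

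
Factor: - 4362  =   - 2^1*3^1*727^1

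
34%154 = 34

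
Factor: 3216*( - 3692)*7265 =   -  86260774080 = -  2^6*3^1*5^1*13^1*67^1*71^1*1453^1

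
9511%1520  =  391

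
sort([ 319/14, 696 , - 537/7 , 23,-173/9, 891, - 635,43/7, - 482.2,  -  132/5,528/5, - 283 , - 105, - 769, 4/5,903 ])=[ - 769, - 635, - 482.2 , - 283,- 105, - 537/7 , - 132/5, - 173/9, 4/5, 43/7,319/14,23, 528/5, 696, 891, 903]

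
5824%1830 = 334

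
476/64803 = 476/64803 = 0.01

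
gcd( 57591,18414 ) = 27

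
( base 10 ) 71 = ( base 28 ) 2f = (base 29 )2d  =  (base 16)47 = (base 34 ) 23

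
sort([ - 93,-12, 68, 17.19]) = [ - 93,- 12, 17.19, 68 ] 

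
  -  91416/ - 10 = 9141+3/5 =9141.60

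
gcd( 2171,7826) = 13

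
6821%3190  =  441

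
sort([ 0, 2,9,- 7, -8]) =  [ - 8, - 7, 0, 2, 9]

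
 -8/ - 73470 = 4/36735  =  0.00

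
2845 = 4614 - 1769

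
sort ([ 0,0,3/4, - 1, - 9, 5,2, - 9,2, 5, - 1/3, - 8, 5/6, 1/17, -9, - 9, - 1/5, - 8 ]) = [ - 9,  -  9, - 9,-9,- 8, - 8, - 1, - 1/3,-1/5, 0,  0 , 1/17,3/4, 5/6 , 2, 2,5, 5]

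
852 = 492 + 360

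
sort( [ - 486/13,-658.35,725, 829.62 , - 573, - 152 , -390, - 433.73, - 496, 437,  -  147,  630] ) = [ - 658.35, - 573, - 496, - 433.73, - 390,-152, - 147, - 486/13, 437, 630, 725, 829.62]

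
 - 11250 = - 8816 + -2434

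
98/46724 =49/23362=0.00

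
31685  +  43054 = 74739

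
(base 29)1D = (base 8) 52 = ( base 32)1A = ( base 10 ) 42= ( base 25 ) 1H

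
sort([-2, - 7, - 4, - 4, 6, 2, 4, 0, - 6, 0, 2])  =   [ - 7,-6, - 4, - 4,- 2,0 , 0 , 2,2, 4, 6]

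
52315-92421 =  - 40106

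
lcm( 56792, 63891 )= 511128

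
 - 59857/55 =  - 1089 + 38/55 =-1088.31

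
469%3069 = 469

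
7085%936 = 533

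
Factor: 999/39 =3^2*13^( - 1)*37^1 =333/13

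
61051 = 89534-28483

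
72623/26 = 2793 + 5/26 = 2793.19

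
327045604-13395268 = 313650336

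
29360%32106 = 29360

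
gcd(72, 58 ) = 2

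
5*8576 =42880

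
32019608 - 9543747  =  22475861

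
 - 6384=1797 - 8181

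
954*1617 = 1542618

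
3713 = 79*47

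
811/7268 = 811/7268= 0.11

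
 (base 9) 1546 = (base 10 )1176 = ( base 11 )97A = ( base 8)2230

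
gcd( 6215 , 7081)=1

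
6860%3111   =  638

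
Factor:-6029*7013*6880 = - 2^5*5^1*43^1*6029^1 * 7013^1  =  -  290895873760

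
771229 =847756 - 76527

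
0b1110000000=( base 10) 896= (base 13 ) 53c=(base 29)11q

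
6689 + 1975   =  8664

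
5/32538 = 5/32538 = 0.00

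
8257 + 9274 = 17531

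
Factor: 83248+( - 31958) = 51290 = 2^1*5^1*23^1*223^1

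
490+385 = 875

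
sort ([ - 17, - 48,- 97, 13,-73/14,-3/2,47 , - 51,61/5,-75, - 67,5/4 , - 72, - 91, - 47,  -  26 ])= [-97,  -  91, -75,-72, - 67,  -  51, - 48, - 47, - 26,-17,-73/14,- 3/2,5/4, 61/5,13, 47] 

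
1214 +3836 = 5050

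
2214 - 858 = 1356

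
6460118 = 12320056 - 5859938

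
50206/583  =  86 + 68/583 = 86.12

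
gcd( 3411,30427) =1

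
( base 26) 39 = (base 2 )1010111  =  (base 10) 87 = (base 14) 63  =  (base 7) 153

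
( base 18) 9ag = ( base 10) 3112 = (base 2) 110000101000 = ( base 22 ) 69A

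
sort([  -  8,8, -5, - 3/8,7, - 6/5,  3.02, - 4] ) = [-8, - 5, - 4, - 6/5, - 3/8, 3.02, 7,8 ]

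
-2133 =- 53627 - - 51494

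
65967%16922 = 15201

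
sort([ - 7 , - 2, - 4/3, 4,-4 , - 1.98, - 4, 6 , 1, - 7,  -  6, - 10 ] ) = [- 10, - 7, - 7, - 6, - 4, - 4, - 2, - 1.98, - 4/3,1, 4,6 ] 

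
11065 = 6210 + 4855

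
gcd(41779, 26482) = 1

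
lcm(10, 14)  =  70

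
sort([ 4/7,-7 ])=[ - 7, 4/7]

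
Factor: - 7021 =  - 7^1 * 17^1*59^1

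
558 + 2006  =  2564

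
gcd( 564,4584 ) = 12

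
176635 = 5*35327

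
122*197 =24034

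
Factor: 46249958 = 2^1*23124979^1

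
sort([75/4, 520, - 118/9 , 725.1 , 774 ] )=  [ - 118/9 , 75/4,520, 725.1, 774 ]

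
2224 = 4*556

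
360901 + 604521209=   604882110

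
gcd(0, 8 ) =8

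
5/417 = 5/417 = 0.01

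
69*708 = 48852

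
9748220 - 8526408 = 1221812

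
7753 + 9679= 17432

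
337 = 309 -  - 28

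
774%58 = 20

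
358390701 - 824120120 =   -  465729419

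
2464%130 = 124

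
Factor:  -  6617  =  -13^1*509^1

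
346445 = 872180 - 525735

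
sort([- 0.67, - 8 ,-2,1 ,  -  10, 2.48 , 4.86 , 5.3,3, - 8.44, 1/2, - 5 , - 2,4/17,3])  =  [ - 10 , - 8.44,  -  8,- 5,  -  2, - 2,-0.67  ,  4/17,1/2, 1, 2.48, 3, 3,4.86, 5.3]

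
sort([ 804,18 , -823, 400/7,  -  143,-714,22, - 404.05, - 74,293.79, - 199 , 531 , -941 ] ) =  [ - 941,-823, - 714, - 404.05,- 199, - 143, - 74, 18,22,  400/7,293.79 , 531,804 ] 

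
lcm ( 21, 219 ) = 1533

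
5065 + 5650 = 10715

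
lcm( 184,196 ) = 9016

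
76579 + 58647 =135226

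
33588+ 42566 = 76154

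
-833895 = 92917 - 926812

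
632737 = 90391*7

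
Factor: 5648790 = 2^1*3^1 * 5^1*7^1*37^1*727^1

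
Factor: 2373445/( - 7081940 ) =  - 474689/1416388 = - 2^(- 2)*479^1*991^1*354097^(  -  1 )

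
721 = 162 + 559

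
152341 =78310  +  74031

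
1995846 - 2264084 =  - 268238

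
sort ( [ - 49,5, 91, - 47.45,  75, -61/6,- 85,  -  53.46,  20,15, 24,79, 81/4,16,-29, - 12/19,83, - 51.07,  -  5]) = [ - 85,-53.46,-51.07,-49 , - 47.45, - 29, - 61/6 , - 5, - 12/19,5,  15,16,20,81/4, 24, 75, 79,83,91 ]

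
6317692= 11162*566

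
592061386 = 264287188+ 327774198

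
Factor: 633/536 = 2^(-3)*3^1*67^( -1)*211^1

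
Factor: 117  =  3^2*13^1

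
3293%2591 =702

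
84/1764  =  1/21  =  0.05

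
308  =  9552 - 9244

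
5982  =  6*997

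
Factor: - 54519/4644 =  - 18173/1548 =- 2^( - 2)*3^( - 2 )*17^1*43^( - 1)*1069^1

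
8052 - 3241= 4811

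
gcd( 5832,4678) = 2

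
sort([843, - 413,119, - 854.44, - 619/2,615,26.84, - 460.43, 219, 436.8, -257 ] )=[ - 854.44,-460.43, - 413, - 619/2, - 257 , 26.84 , 119, 219,436.8 , 615, 843] 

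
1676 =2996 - 1320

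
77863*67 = 5216821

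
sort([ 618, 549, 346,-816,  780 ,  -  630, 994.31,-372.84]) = [  -  816, - 630, - 372.84,346, 549, 618,780, 994.31 ]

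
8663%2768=359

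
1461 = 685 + 776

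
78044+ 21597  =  99641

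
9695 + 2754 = 12449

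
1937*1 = 1937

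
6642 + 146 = 6788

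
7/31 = 7/31 = 0.23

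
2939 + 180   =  3119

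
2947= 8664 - 5717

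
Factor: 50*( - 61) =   -  3050 = - 2^1*5^2 * 61^1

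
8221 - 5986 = 2235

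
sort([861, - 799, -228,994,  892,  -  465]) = [ - 799,-465, - 228,861, 892, 994]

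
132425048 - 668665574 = -536240526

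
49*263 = 12887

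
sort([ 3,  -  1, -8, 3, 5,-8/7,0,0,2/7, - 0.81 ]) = [ - 8, - 8/7, - 1, - 0.81 , 0,0,2/7,3, 3,5] 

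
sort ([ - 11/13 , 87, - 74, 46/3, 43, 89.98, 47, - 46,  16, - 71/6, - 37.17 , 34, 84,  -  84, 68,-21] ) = [ - 84, - 74, - 46, - 37.17, - 21, - 71/6,- 11/13,46/3, 16, 34, 43,47,68,84,  87,  89.98 ] 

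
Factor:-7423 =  -13^1*571^1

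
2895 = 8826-5931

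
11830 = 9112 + 2718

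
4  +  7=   11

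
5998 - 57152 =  - 51154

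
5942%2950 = 42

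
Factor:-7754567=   -  17^1 *456151^1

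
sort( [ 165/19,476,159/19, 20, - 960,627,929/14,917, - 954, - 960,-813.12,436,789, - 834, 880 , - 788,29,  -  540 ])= [ - 960, - 960,  -  954, - 834, - 813.12,-788, - 540,  159/19,165/19,20,29, 929/14 , 436, 476,627,789,880, 917]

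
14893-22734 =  -7841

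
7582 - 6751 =831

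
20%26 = 20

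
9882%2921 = 1119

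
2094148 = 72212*29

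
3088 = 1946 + 1142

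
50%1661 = 50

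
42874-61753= -18879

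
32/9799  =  32/9799=0.00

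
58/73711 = 58/73711 = 0.00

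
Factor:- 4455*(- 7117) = 31706235= 3^4 *5^1*  11^2*647^1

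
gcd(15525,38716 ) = 1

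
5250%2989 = 2261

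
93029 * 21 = 1953609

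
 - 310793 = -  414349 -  - 103556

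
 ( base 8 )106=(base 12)5A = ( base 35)20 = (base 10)70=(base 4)1012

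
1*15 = 15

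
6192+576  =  6768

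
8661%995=701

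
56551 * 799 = 45184249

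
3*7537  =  22611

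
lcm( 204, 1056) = 17952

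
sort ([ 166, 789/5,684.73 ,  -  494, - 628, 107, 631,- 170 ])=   [  -  628, - 494, - 170,107,789/5,166,631,  684.73]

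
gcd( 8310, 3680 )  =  10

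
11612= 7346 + 4266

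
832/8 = 104  =  104.00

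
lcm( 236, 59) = 236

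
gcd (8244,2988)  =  36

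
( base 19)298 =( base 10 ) 901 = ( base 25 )1B1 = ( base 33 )ra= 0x385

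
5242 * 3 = 15726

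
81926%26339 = 2909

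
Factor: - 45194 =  - 2^1*59^1*383^1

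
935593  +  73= 935666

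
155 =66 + 89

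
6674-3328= 3346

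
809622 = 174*4653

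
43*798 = 34314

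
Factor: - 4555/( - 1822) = 2^( - 1)*5^1 = 5/2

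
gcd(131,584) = 1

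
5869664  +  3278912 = 9148576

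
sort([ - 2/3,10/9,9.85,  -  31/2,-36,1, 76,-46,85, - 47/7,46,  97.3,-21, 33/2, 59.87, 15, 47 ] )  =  [ - 46,-36,-21, -31/2, - 47/7, - 2/3,1, 10/9,9.85,  15,  33/2, 46,  47,  59.87,76, 85, 97.3]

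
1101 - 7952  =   - 6851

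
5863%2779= 305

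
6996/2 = 3498=   3498.00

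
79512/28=2839 + 5/7 = 2839.71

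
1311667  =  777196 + 534471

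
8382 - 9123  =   - 741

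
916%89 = 26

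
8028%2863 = 2302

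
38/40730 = 19/20365 =0.00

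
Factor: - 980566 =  - 2^1*490283^1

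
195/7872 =65/2624 = 0.02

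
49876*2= 99752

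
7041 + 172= 7213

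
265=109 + 156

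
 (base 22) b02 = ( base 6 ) 40354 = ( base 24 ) 95M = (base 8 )12316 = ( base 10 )5326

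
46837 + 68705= 115542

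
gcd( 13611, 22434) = 3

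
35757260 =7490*4774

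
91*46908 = 4268628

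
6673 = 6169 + 504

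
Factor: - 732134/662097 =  - 2^1*3^( - 1)*13^1*29^1*971^1*220699^ (-1) 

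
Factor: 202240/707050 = 2^8*5^( - 1 ) * 179^(  -  1) = 256/895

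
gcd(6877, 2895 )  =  1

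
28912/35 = 28912/35=826.06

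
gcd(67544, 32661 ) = 1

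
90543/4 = 22635 + 3/4  =  22635.75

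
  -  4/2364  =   - 1/591 = -  0.00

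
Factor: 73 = 73^1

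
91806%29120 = 4446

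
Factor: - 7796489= - 17^1*89^1 * 5153^1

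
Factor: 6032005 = 5^1 * 7^1*172343^1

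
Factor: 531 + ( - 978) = - 447=- 3^1*149^1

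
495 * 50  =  24750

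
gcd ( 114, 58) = 2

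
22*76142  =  1675124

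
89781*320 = 28729920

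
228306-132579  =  95727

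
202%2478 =202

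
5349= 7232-1883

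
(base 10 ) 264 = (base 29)93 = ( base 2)100001000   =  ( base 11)220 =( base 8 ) 410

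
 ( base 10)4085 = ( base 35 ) 3bp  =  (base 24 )725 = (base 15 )1325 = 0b111111110101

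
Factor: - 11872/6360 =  - 2^2 * 3^ (- 1 )*5^(  -  1 )*7^1 = -28/15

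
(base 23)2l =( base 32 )23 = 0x43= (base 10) 67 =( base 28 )2B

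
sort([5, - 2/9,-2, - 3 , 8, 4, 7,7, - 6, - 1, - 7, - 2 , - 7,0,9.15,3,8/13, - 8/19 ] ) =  [ - 7, - 7, - 6 , - 3 ,-2,- 2, - 1, - 8/19, - 2/9,0,8/13,3, 4 , 5,7 , 7,8,  9.15]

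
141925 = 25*5677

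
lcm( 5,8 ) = 40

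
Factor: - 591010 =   -  2^1*5^1*7^1*8443^1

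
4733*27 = 127791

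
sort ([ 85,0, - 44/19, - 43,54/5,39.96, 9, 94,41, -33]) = [ - 43,-33,-44/19,0, 9, 54/5 , 39.96, 41,85, 94]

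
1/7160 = 1/7160 = 0.00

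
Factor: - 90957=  - 3^1*30319^1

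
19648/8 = 2456 = 2456.00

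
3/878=3/878 = 0.00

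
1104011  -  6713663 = - 5609652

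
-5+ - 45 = -50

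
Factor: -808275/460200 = -2^ ( - 3)*59^ ( - 1 )*829^1 = - 829/472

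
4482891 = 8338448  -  3855557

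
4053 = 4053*1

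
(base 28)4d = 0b1111101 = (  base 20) 65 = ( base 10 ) 125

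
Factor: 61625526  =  2^1 * 3^1*1093^1 *9397^1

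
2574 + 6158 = 8732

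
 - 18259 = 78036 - 96295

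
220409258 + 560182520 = 780591778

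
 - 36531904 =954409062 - 990940966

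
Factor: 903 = 3^1*7^1*43^1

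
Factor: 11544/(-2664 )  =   - 3^( - 1 )*13^1   =  - 13/3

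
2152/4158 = 1076/2079 = 0.52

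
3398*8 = 27184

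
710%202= 104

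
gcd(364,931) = 7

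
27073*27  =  730971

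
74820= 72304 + 2516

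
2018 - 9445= - 7427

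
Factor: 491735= 5^1*98347^1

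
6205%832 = 381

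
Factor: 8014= 2^1*4007^1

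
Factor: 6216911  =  2039^1*3049^1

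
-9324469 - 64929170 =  - 74253639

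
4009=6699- 2690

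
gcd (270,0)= 270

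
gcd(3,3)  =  3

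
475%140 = 55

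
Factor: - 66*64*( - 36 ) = 2^9*3^3 * 11^1= 152064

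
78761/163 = 78761/163  =  483.20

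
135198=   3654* 37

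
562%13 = 3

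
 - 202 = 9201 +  - 9403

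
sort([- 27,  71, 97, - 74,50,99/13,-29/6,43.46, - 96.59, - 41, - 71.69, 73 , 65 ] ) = [-96.59,  -  74,-71.69,-41, - 27, -29/6, 99/13,43.46, 50, 65 , 71, 73,  97 ] 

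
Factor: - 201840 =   -  2^4*3^1*5^1*29^2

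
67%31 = 5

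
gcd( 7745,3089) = 1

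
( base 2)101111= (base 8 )57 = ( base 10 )47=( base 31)1G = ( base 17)2d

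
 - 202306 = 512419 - 714725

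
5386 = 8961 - 3575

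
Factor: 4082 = 2^1*13^1*157^1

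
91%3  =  1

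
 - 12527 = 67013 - 79540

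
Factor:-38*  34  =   - 1292 =- 2^2*17^1*19^1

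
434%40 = 34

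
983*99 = 97317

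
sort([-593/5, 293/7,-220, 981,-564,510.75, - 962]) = [-962,-564, - 220, - 593/5,293/7, 510.75,981]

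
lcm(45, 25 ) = 225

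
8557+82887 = 91444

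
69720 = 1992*35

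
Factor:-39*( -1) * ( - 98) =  - 2^1*3^1 * 7^2*13^1 =- 3822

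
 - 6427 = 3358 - 9785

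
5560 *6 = 33360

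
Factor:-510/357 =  - 10/7  =  - 2^1*5^1*7^ ( - 1) 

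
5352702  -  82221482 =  - 76868780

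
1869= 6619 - 4750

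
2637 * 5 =13185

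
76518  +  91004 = 167522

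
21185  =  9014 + 12171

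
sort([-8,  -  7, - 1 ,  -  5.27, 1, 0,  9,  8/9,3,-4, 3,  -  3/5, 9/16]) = [-8,-7, - 5.27, - 4, - 1,- 3/5, 0,9/16, 8/9,  1, 3,3,9]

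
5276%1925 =1426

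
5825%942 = 173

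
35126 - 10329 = 24797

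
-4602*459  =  -2112318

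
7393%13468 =7393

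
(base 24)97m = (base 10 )5374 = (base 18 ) gaa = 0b1010011111110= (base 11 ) 4046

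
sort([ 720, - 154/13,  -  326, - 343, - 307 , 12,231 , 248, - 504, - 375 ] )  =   [ - 504, - 375,-343,-326, - 307, - 154/13, 12,231 , 248,720] 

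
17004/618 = 27 + 53/103 = 27.51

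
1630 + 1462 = 3092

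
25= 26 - 1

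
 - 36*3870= - 139320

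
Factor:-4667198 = -2^1*19^1*263^1*467^1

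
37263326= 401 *92926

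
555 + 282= 837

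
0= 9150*0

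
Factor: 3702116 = 2^2*11^2* 7649^1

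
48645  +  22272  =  70917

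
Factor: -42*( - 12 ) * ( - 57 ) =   -  2^3 * 3^3*7^1*19^1 = -  28728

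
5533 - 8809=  - 3276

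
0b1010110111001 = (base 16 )15B9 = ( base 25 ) 8MB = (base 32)5DP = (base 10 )5561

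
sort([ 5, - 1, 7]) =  [ - 1, 5 , 7]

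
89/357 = 89/357 = 0.25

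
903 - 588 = 315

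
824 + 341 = 1165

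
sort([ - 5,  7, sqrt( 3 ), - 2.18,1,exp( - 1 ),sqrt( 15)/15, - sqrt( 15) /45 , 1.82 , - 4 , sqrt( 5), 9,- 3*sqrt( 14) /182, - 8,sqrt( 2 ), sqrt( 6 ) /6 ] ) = [ - 8, - 5,- 4, - 2.18, - sqrt(15 )/45,  -  3*sqrt( 14 ) /182, sqrt( 15 ) /15,exp( - 1 ), sqrt(6 )/6, 1, sqrt(2), sqrt( 3 ), 1.82,  sqrt (5), 7,9 ]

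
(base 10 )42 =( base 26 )1G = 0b101010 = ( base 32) 1A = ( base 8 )52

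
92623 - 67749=24874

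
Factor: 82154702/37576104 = 2^ ( - 2) * 3^( - 1)*7^1 * 1565671^(-1)*5868193^1 = 41077351/18788052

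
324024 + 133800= 457824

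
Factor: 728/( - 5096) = - 1/7 = - 7^(- 1 ) 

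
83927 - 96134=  - 12207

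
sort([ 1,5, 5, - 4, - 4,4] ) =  [ - 4, - 4,  1,4  ,  5,5] 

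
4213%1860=493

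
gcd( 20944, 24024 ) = 616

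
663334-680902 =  - 17568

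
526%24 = 22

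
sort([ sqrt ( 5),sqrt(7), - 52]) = [ - 52,  sqrt(5 ),sqrt( 7)]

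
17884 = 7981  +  9903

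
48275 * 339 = 16365225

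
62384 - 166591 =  - 104207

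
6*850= 5100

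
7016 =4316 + 2700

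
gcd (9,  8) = 1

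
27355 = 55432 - 28077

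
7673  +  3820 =11493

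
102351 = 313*327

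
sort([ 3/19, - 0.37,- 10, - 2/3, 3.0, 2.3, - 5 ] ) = [-10,-5,- 2/3,  -  0.37, 3/19, 2.3,3.0 ]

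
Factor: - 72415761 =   -  3^1*11^1 * 2194417^1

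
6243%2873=497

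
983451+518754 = 1502205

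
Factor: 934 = 2^1 * 467^1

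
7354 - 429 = 6925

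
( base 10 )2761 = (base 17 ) 997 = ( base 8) 5311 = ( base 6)20441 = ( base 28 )3eh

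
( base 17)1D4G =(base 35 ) 754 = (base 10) 8754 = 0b10001000110010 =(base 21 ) jhi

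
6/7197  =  2/2399=   0.00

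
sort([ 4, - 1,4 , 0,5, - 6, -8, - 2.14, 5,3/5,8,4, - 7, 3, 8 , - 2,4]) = [ -8,- 7,-6,  -  2.14, - 2, - 1,0,3/5, 3,4,4,4,4,5,5,8,8]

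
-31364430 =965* (-32502)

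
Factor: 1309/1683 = 3^ ( - 2)*7^1 = 7/9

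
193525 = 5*38705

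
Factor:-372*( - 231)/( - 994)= - 2^1*3^2*11^1 *31^1*71^( - 1) = - 6138/71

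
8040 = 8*1005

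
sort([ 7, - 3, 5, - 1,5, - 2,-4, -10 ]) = [ - 10, - 4,-3,  -  2, - 1,5,5 , 7] 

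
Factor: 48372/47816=2^( - 1 )*3^1 *29^1*43^( - 1 ) = 87/86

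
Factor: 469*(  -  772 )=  - 362068 =- 2^2*7^1*67^1*193^1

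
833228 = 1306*638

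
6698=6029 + 669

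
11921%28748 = 11921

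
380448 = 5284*72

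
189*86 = 16254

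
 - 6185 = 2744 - 8929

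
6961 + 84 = 7045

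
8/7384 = 1/923 =0.00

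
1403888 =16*87743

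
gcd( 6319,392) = 1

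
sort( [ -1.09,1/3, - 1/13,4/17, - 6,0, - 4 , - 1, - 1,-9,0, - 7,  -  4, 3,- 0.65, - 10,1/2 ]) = [-10, - 9, - 7, - 6, - 4, - 4, -1.09,  -  1, - 1,  -  0.65, - 1/13,0, 0, 4/17,1/3,1/2,3 ]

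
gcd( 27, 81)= 27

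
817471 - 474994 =342477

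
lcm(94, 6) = 282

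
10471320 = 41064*255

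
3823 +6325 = 10148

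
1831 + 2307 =4138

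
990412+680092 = 1670504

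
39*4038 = 157482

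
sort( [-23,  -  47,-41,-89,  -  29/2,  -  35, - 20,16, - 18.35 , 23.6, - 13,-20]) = [-89, - 47,  -  41,-35, - 23 , - 20, - 20,-18.35, - 29/2, - 13 , 16,  23.6 ]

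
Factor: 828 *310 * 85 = 21817800 = 2^3*3^2*5^2 * 17^1* 23^1*31^1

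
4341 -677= 3664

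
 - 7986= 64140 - 72126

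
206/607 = 206/607 = 0.34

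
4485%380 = 305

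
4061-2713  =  1348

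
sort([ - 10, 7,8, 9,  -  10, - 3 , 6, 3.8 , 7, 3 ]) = [ - 10 , - 10, - 3,3, 3.8,  6, 7,7,8, 9 ]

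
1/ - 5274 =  - 1+5273/5274= - 0.00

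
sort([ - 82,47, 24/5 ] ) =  [-82 , 24/5,47]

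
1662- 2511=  -849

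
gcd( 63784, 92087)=1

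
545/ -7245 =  - 109/1449  =  - 0.08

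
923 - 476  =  447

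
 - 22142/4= - 5536+1/2= -5535.50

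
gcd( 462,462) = 462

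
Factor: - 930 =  - 2^1*3^1*5^1*31^1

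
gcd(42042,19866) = 462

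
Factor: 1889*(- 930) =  - 1756770 = - 2^1* 3^1*5^1*31^1*1889^1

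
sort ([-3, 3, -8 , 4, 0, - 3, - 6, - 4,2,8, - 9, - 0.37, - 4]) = [ - 9, - 8,-6,  -  4, -4,  -  3, - 3, - 0.37, 0, 2, 3,4 , 8]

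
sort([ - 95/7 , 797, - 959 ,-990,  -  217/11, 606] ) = [ - 990, - 959, - 217/11, - 95/7,606,797 ] 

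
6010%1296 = 826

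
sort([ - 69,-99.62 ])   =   [  -  99.62 , - 69]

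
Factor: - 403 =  - 13^1*31^1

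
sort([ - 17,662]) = [ - 17,662 ]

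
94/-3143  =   - 1 + 3049/3143  =  - 0.03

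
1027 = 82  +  945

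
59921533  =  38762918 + 21158615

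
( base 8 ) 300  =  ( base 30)6c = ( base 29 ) 6i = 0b11000000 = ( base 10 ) 192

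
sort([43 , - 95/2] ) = [ - 95/2, 43]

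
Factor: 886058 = 2^1 * 43^1*10303^1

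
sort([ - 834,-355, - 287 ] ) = [ -834, - 355, -287 ]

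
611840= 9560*64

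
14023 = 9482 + 4541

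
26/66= 13/33 = 0.39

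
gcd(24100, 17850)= 50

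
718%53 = 29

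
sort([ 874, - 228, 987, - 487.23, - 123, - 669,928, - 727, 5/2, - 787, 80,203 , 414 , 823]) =[ - 787, - 727,- 669,- 487.23, - 228,-123, 5/2, 80, 203, 414 , 823  ,  874,928,987 ]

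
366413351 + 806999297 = 1173412648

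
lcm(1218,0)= 0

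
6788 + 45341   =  52129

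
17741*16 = 283856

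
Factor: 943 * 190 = 179170 = 2^1*5^1 * 19^1*23^1*41^1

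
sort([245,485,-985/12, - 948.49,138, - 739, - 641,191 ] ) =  [-948.49, - 739, - 641,-985/12,138, 191, 245,485 ] 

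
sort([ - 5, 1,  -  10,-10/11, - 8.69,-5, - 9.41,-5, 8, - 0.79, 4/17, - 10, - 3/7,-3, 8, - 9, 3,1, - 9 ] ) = [ - 10, - 10, -9.41, - 9  , - 9, - 8.69, - 5, - 5,-5, - 3, - 10/11, - 0.79, - 3/7,4/17, 1, 1, 3,8, 8 ] 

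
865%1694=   865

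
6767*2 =13534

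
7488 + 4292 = 11780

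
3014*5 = 15070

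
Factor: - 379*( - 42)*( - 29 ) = - 461622 = -2^1*3^1 *7^1 * 29^1*379^1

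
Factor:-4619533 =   -  43^1*53^1*2027^1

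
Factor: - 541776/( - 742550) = 2^3*3^1*5^(  -  2)*11287^1*14851^( - 1 ) = 270888/371275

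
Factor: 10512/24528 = 3/7 = 3^1 *7^(  -  1)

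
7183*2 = 14366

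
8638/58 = 4319/29 = 148.93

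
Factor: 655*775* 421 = 5^3*31^1*131^1*421^1 = 213710125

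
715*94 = 67210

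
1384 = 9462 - 8078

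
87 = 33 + 54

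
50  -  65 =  - 15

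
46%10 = 6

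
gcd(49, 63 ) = 7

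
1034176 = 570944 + 463232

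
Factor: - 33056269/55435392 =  - 2^( - 7 ) * 3^ ( - 2)*479^1*48121^( - 1 )*69011^1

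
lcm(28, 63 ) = 252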